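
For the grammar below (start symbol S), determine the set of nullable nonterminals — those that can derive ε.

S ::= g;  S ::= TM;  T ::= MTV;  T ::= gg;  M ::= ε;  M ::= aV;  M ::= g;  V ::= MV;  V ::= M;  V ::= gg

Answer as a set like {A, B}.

Directly nullable (have an ε-rule): {M}.
V is nullable via V -> M (every symbol on the right is already known nullable).
Not nullable: S, T — each has a terminal in every rule's right-hand side or depends on a non-nullable symbol.

{M, V}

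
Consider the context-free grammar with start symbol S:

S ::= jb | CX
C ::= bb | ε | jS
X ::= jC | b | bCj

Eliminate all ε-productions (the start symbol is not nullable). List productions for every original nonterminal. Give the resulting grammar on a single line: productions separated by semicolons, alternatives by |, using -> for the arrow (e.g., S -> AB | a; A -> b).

Nullable set: {C}.
S -> CX: C nullable, giving CX | X.
Drop C -> ε.
X -> bCj: C nullable, giving bCj | bj.
X -> jC: C nullable, giving j | jC.
Unchanged (no nullable symbols): S -> jb; C -> bb; C -> jS; X -> b.

S -> X | CX | jb; C -> bb | jS; X -> b | j | bj | jC | bCj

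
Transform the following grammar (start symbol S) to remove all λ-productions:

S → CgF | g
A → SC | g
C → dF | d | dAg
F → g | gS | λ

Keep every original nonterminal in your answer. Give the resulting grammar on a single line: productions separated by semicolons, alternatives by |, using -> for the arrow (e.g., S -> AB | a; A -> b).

S -> g | Cg | CgF; A -> g | SC; C -> d | dF | dAg; F -> g | gS

Nullable set: {F}.
S -> CgF: F nullable, giving Cg | CgF.
C -> dF: F nullable, giving d | dF.
Drop F -> λ.
Unchanged (no nullable symbols): S -> g; A -> SC; A -> g; C -> d; C -> dAg; F -> g; F -> gS.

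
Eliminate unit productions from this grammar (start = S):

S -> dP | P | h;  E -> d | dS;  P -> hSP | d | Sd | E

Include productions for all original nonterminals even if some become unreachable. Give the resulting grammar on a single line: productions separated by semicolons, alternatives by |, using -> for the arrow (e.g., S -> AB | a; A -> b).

S -> d | h | Sd | dP | dS | hSP; E -> d | dS; P -> d | Sd | dS | hSP

Unit productions: P->E, S->P.
Unit pairs (A ⇒* B via units): (P,E), (S,E), (S,P).
S: inherits non-unit rules of {E, P, S} → Sd | d | dP | dS | h | hSP.
E: inherits non-unit rules of {E} → d | dS.
P: inherits non-unit rules of {E, P} → Sd | d | dS | hSP.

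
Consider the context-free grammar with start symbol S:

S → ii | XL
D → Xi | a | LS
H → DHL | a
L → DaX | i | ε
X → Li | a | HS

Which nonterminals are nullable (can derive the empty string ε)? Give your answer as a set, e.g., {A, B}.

{L}

Directly nullable (have an ε-rule): {L}.
Not nullable: D, H, S, X — each has a terminal in every rule's right-hand side or depends on a non-nullable symbol.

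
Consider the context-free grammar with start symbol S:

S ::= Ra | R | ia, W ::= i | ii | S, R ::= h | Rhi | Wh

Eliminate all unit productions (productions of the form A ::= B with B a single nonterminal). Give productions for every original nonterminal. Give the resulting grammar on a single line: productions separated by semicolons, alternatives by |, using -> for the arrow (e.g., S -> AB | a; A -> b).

S -> h | Ra | Wh | ia | Rhi; R -> h | Wh | Rhi; W -> h | i | Ra | Wh | ia | ii | Rhi

Unit productions: S->R, W->S.
Unit pairs (A ⇒* B via units): (S,R), (W,R), (W,S).
S: inherits non-unit rules of {R, S} → Ra | Rhi | Wh | h | ia.
R: inherits non-unit rules of {R} → Rhi | Wh | h.
W: inherits non-unit rules of {R, S, W} → Ra | Rhi | Wh | h | i | ia | ii.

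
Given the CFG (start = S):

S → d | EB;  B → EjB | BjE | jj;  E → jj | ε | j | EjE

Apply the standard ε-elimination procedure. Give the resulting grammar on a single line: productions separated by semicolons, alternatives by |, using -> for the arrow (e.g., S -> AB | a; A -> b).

S -> B | d | EB; B -> Bj | jB | jj | BjE | EjB; E -> j | Ej | jE | jj | EjE

Nullable set: {E}.
S -> EB: E nullable, giving B | EB.
B -> BjE: E nullable, giving Bj | BjE.
B -> EjB: E nullable, giving EjB | jB.
Drop E -> ε.
E -> EjE: E, E nullable, giving Ej | EjE | j | jE.
Unchanged (no nullable symbols): S -> d; B -> jj; E -> j; E -> jj.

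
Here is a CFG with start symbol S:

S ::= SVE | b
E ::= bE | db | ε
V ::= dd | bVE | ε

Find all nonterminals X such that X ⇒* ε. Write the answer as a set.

Directly nullable (have an ε-rule): {E, V}.
Not nullable: S — each has a terminal in every rule's right-hand side or depends on a non-nullable symbol.

{E, V}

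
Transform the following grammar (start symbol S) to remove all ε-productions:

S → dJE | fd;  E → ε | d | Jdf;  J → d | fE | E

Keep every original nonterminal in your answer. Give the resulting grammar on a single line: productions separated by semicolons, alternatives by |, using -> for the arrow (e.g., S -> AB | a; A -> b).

S -> d | dE | dJ | fd | dJE; E -> d | df | Jdf; J -> E | d | f | fE

Nullable set: {E, J}.
S -> dJE: J, E nullable, giving d | dE | dJ | dJE.
Drop E -> ε.
E -> Jdf: J nullable, giving Jdf | df.
J -> E: E nullable, giving E.
J -> fE: E nullable, giving f | fE.
Unchanged (no nullable symbols): S -> fd; E -> d; J -> d.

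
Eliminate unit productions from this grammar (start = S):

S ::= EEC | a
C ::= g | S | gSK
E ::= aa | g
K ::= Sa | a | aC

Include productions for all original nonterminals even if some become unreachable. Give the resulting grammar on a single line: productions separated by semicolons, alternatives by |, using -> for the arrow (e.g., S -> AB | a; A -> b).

Unit productions: C->S.
Unit pairs (A ⇒* B via units): (C,S).
S: inherits non-unit rules of {S} → EEC | a.
C: inherits non-unit rules of {C, S} → EEC | a | g | gSK.
E: inherits non-unit rules of {E} → aa | g.
K: inherits non-unit rules of {K} → Sa | a | aC.

S -> a | EEC; C -> a | g | EEC | gSK; E -> g | aa; K -> a | Sa | aC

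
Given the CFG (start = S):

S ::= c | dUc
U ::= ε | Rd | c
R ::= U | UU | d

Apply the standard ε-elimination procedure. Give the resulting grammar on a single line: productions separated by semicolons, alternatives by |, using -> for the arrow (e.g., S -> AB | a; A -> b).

S -> c | dc | dUc; R -> U | d | UU; U -> c | d | Rd

Nullable set: {R, U}.
S -> dUc: U nullable, giving dUc | dc.
R -> U: U nullable, giving U.
R -> UU: U, U nullable, giving U | UU.
Drop U -> ε.
U -> Rd: R nullable, giving Rd | d.
Unchanged (no nullable symbols): S -> c; R -> d; U -> c.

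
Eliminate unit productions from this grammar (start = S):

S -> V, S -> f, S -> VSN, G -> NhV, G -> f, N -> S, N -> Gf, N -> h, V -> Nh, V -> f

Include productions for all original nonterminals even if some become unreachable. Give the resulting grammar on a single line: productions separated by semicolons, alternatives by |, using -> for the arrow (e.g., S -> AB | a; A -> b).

Unit productions: N->S, S->V.
Unit pairs (A ⇒* B via units): (N,S), (N,V), (S,V).
S: inherits non-unit rules of {S, V} → Nh | VSN | f.
G: inherits non-unit rules of {G} → NhV | f.
N: inherits non-unit rules of {N, S, V} → Gf | Nh | VSN | f | h.
V: inherits non-unit rules of {V} → Nh | f.

S -> f | Nh | VSN; G -> f | NhV; N -> f | h | Gf | Nh | VSN; V -> f | Nh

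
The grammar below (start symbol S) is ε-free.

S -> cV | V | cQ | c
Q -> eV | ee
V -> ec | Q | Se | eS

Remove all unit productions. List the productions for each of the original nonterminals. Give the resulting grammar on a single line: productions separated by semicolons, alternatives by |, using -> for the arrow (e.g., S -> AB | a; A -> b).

S -> c | Se | cQ | cV | eS | eV | ec | ee; Q -> eV | ee; V -> Se | eS | eV | ec | ee

Unit productions: S->V, V->Q.
Unit pairs (A ⇒* B via units): (S,Q), (S,V), (V,Q).
S: inherits non-unit rules of {Q, S, V} → Se | c | cQ | cV | eS | eV | ec | ee.
Q: inherits non-unit rules of {Q} → eV | ee.
V: inherits non-unit rules of {Q, V} → Se | eS | eV | ec | ee.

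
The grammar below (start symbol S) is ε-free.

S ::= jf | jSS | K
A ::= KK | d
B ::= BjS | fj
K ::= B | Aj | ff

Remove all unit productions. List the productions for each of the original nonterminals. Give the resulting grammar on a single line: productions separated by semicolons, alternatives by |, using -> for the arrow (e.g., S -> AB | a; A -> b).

Unit productions: K->B, S->K.
Unit pairs (A ⇒* B via units): (K,B), (S,B), (S,K).
S: inherits non-unit rules of {B, K, S} → Aj | BjS | ff | fj | jSS | jf.
A: inherits non-unit rules of {A} → KK | d.
B: inherits non-unit rules of {B} → BjS | fj.
K: inherits non-unit rules of {B, K} → Aj | BjS | ff | fj.

S -> Aj | ff | fj | jf | BjS | jSS; A -> d | KK; B -> fj | BjS; K -> Aj | ff | fj | BjS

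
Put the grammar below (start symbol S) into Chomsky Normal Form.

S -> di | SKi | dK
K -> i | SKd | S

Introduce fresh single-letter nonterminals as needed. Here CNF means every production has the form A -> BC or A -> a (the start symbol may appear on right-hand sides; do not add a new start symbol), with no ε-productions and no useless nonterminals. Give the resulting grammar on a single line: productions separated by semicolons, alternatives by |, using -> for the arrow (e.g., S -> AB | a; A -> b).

No ε-productions.
After unit-elimination: S -> dK | di | SKi; K -> i | dK | di | SKd | SKi.
TERM: introduce A -> d, B -> i and substitute in every rule of length ≥2.
BIN: K -> SKA becomes K -> SC, C -> KA; K -> SKB becomes K -> SD, D -> KB; S -> SKB becomes S -> SE, E -> KB.

S -> AB | AK | SE; A -> d; B -> i; C -> KA; D -> KB; E -> KB; K -> i | AB | AK | SC | SD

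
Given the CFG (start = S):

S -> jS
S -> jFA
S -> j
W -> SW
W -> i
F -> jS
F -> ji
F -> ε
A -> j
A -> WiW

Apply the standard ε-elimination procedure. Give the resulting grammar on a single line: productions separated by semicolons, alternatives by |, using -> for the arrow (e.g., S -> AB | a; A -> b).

Nullable set: {F}.
S -> jFA: F nullable, giving jA | jFA.
Drop F -> ε.
Unchanged (no nullable symbols): S -> j; S -> jS; A -> WiW; A -> j; F -> jS; F -> ji; W -> SW; W -> i.

S -> j | jA | jS | jFA; A -> j | WiW; F -> jS | ji; W -> i | SW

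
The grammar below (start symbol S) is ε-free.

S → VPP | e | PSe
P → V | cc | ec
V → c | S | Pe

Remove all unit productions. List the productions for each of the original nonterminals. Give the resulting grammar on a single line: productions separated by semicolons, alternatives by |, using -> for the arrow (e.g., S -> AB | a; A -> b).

Unit productions: P->V, V->S.
Unit pairs (A ⇒* B via units): (P,S), (P,V), (V,S).
S: inherits non-unit rules of {S} → PSe | VPP | e.
P: inherits non-unit rules of {P, S, V} → PSe | Pe | VPP | c | cc | e | ec.
V: inherits non-unit rules of {S, V} → PSe | Pe | VPP | c | e.

S -> e | PSe | VPP; P -> c | e | Pe | cc | ec | PSe | VPP; V -> c | e | Pe | PSe | VPP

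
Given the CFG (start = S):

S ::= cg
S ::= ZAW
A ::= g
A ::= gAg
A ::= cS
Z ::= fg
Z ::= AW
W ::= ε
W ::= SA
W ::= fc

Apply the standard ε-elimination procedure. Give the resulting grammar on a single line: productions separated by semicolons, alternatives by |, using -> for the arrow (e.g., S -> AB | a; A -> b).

Nullable set: {W}.
S -> ZAW: W nullable, giving ZA | ZAW.
Drop W -> ε.
Z -> AW: W nullable, giving A | AW.
Unchanged (no nullable symbols): S -> cg; A -> cS; A -> g; A -> gAg; W -> SA; W -> fc; Z -> fg.

S -> ZA | cg | ZAW; A -> g | cS | gAg; W -> SA | fc; Z -> A | AW | fg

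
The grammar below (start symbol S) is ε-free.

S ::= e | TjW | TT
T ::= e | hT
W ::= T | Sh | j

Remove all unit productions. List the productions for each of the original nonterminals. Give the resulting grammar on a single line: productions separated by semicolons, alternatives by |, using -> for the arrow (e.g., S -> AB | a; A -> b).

Unit productions: W->T.
Unit pairs (A ⇒* B via units): (W,T).
S: inherits non-unit rules of {S} → TT | TjW | e.
T: inherits non-unit rules of {T} → e | hT.
W: inherits non-unit rules of {T, W} → Sh | e | hT | j.

S -> e | TT | TjW; T -> e | hT; W -> e | j | Sh | hT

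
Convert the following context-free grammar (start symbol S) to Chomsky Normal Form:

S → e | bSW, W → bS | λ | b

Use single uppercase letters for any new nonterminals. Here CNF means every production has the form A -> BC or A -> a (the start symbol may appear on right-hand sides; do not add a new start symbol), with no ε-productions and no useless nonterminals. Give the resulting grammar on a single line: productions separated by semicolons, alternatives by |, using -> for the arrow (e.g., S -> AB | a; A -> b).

Nullable: {W}; after ε-elimination: S -> e | bS | bSW; W -> b | bS.
No unit productions to eliminate.
TERM: introduce A -> b and substitute in every rule of length ≥2.
BIN: S -> ASW becomes S -> AB, B -> SW.

S -> e | AB | AS; A -> b; B -> SW; W -> b | AS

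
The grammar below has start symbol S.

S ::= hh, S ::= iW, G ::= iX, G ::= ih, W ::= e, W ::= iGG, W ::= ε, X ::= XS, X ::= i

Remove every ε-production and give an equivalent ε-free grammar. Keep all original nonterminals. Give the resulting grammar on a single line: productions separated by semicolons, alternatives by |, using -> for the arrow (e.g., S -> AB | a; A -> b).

Nullable set: {W}.
S -> iW: W nullable, giving i | iW.
Drop W -> ε.
Unchanged (no nullable symbols): S -> hh; G -> iX; G -> ih; W -> e; W -> iGG; X -> XS; X -> i.

S -> i | hh | iW; G -> iX | ih; W -> e | iGG; X -> i | XS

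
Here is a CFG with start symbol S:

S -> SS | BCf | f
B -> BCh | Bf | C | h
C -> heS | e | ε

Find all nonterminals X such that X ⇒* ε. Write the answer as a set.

Directly nullable (have an ε-rule): {C}.
B is nullable via B -> C (every symbol on the right is already known nullable).
Not nullable: S — each has a terminal in every rule's right-hand side or depends on a non-nullable symbol.

{B, C}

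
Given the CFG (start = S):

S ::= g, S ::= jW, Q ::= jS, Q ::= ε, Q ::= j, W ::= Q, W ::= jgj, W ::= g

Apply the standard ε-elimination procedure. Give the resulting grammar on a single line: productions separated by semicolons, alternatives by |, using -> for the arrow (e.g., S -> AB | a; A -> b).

Nullable set: {Q, W}.
S -> jW: W nullable, giving j | jW.
Drop Q -> ε.
W -> Q: Q nullable, giving Q.
Unchanged (no nullable symbols): S -> g; Q -> j; Q -> jS; W -> g; W -> jgj.

S -> g | j | jW; Q -> j | jS; W -> Q | g | jgj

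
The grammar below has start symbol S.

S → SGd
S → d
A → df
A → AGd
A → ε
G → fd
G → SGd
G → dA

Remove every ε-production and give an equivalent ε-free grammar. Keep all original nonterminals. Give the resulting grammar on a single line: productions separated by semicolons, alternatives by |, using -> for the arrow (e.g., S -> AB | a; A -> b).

Nullable set: {A}.
Drop A -> ε.
A -> AGd: A nullable, giving AGd | Gd.
G -> dA: A nullable, giving d | dA.
Unchanged (no nullable symbols): S -> SGd; S -> d; A -> df; G -> SGd; G -> fd.

S -> d | SGd; A -> Gd | df | AGd; G -> d | dA | fd | SGd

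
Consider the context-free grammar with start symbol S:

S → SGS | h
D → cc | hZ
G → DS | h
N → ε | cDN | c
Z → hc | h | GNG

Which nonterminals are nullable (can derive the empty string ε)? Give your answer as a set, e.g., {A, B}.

Directly nullable (have an ε-rule): {N}.
Not nullable: D, G, S, Z — each has a terminal in every rule's right-hand side or depends on a non-nullable symbol.

{N}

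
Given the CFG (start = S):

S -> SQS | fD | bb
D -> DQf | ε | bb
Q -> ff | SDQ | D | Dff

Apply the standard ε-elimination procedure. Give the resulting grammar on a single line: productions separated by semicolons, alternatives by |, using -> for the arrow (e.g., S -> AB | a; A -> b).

S -> f | SS | bb | fD | SQS; D -> f | Df | Qf | bb | DQf; Q -> D | S | SD | SQ | ff | Dff | SDQ

Nullable set: {D, Q}.
S -> SQS: Q nullable, giving SQS | SS.
S -> fD: D nullable, giving f | fD.
Drop D -> ε.
D -> DQf: D, Q nullable, giving DQf | Df | Qf | f.
Q -> D: D nullable, giving D.
Q -> Dff: D nullable, giving Dff | ff.
Q -> SDQ: D, Q nullable, giving S | SD | SDQ | SQ.
Unchanged (no nullable symbols): S -> bb; D -> bb; Q -> ff.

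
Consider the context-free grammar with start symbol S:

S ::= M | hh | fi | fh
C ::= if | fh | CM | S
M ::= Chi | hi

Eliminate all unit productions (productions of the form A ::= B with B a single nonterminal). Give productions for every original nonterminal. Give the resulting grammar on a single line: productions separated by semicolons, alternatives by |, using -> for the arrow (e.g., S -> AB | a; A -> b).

Unit productions: C->S, S->M.
Unit pairs (A ⇒* B via units): (C,M), (C,S), (S,M).
S: inherits non-unit rules of {M, S} → Chi | fh | fi | hh | hi.
C: inherits non-unit rules of {C, M, S} → CM | Chi | fh | fi | hh | hi | if.
M: inherits non-unit rules of {M} → Chi | hi.

S -> fh | fi | hh | hi | Chi; C -> CM | fh | fi | hh | hi | if | Chi; M -> hi | Chi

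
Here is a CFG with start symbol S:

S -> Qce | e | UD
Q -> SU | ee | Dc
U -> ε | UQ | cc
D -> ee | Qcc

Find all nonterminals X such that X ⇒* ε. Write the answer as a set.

Directly nullable (have an ε-rule): {U}.
Not nullable: D, Q, S — each has a terminal in every rule's right-hand side or depends on a non-nullable symbol.

{U}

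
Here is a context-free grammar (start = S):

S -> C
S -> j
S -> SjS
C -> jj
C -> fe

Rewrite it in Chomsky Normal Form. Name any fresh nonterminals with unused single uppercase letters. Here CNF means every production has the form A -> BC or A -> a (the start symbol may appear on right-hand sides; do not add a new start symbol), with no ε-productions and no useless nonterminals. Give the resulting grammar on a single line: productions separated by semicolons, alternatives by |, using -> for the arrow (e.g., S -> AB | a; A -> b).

No ε-productions.
After unit-elimination: S -> j | fe | jj | SjS; C -> fe | jj.
TERM: introduce B -> e, A -> f, D -> j and substitute in every rule of length ≥2.
BIN: S -> SDS becomes S -> SE, E -> DS.
Drop unreachable/unproductive: C.

S -> j | AB | DD | SE; A -> f; B -> e; D -> j; E -> DS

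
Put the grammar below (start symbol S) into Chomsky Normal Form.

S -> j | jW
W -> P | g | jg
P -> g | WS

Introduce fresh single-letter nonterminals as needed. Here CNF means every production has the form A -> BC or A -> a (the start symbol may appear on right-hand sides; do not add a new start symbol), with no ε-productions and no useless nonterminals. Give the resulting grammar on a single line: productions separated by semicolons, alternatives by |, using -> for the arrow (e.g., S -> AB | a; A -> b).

S -> j | AW; A -> j; B -> g; W -> g | AB | WS

No ε-productions.
After unit-elimination: S -> j | jW; P -> g | WS; W -> g | WS | jg.
TERM: introduce B -> g, A -> j and substitute in every rule of length ≥2.
Drop unreachable/unproductive: P.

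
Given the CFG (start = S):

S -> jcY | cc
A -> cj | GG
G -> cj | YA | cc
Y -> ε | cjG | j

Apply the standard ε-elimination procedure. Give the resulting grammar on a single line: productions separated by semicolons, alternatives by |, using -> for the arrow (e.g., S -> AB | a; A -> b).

Nullable set: {Y}.
S -> jcY: Y nullable, giving jc | jcY.
G -> YA: Y nullable, giving A | YA.
Drop Y -> ε.
Unchanged (no nullable symbols): S -> cc; A -> GG; A -> cj; G -> cc; G -> cj; Y -> cjG; Y -> j.

S -> cc | jc | jcY; A -> GG | cj; G -> A | YA | cc | cj; Y -> j | cjG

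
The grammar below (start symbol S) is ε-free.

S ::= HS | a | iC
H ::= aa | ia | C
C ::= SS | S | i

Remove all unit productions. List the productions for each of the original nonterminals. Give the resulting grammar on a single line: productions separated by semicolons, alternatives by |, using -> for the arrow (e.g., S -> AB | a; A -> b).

S -> a | HS | iC; C -> a | i | HS | SS | iC; H -> a | i | HS | SS | aa | iC | ia

Unit productions: C->S, H->C.
Unit pairs (A ⇒* B via units): (C,S), (H,C), (H,S).
S: inherits non-unit rules of {S} → HS | a | iC.
C: inherits non-unit rules of {C, S} → HS | SS | a | i | iC.
H: inherits non-unit rules of {C, H, S} → HS | SS | a | aa | i | iC | ia.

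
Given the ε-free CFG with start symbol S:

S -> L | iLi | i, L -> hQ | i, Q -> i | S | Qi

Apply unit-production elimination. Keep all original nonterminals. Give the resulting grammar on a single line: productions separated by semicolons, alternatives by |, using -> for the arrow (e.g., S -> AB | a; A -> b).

Unit productions: Q->S, S->L.
Unit pairs (A ⇒* B via units): (Q,L), (Q,S), (S,L).
S: inherits non-unit rules of {L, S} → hQ | i | iLi.
L: inherits non-unit rules of {L} → hQ | i.
Q: inherits non-unit rules of {L, Q, S} → Qi | hQ | i | iLi.

S -> i | hQ | iLi; L -> i | hQ; Q -> i | Qi | hQ | iLi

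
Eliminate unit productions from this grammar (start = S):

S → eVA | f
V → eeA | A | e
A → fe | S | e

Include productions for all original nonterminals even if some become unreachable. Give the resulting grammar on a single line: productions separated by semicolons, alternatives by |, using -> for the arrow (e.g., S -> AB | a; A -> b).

S -> f | eVA; A -> e | f | fe | eVA; V -> e | f | fe | eVA | eeA

Unit productions: A->S, V->A.
Unit pairs (A ⇒* B via units): (A,S), (V,A), (V,S).
S: inherits non-unit rules of {S} → eVA | f.
A: inherits non-unit rules of {A, S} → e | eVA | f | fe.
V: inherits non-unit rules of {A, S, V} → e | eVA | eeA | f | fe.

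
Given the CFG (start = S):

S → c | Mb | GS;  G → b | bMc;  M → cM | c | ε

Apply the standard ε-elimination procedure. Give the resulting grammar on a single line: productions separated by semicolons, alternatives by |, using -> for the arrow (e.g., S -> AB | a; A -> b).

Nullable set: {M}.
S -> Mb: M nullable, giving Mb | b.
G -> bMc: M nullable, giving bMc | bc.
Drop M -> ε.
M -> cM: M nullable, giving c | cM.
Unchanged (no nullable symbols): S -> GS; S -> c; G -> b; M -> c.

S -> b | c | GS | Mb; G -> b | bc | bMc; M -> c | cM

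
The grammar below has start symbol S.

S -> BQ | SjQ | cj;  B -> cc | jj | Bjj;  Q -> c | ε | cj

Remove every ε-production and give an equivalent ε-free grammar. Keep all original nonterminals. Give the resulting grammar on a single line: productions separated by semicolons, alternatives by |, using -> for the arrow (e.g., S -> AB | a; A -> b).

Nullable set: {Q}.
S -> BQ: Q nullable, giving B | BQ.
S -> SjQ: Q nullable, giving Sj | SjQ.
Drop Q -> ε.
Unchanged (no nullable symbols): S -> cj; B -> Bjj; B -> cc; B -> jj; Q -> c; Q -> cj.

S -> B | BQ | Sj | cj | SjQ; B -> cc | jj | Bjj; Q -> c | cj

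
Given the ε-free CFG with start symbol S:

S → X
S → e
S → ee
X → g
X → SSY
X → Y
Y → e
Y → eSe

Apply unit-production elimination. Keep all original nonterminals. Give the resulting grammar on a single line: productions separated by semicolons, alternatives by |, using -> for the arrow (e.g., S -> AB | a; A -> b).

S -> e | g | ee | SSY | eSe; X -> e | g | SSY | eSe; Y -> e | eSe

Unit productions: S->X, X->Y.
Unit pairs (A ⇒* B via units): (S,X), (S,Y), (X,Y).
S: inherits non-unit rules of {S, X, Y} → SSY | e | eSe | ee | g.
X: inherits non-unit rules of {X, Y} → SSY | e | eSe | g.
Y: inherits non-unit rules of {Y} → e | eSe.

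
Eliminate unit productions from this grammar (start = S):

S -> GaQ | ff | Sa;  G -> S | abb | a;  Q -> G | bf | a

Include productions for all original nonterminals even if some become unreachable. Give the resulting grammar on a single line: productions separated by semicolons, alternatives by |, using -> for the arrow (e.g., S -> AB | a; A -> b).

Unit productions: G->S, Q->G.
Unit pairs (A ⇒* B via units): (G,S), (Q,G), (Q,S).
S: inherits non-unit rules of {S} → GaQ | Sa | ff.
G: inherits non-unit rules of {G, S} → GaQ | Sa | a | abb | ff.
Q: inherits non-unit rules of {G, Q, S} → GaQ | Sa | a | abb | bf | ff.

S -> Sa | ff | GaQ; G -> a | Sa | ff | GaQ | abb; Q -> a | Sa | bf | ff | GaQ | abb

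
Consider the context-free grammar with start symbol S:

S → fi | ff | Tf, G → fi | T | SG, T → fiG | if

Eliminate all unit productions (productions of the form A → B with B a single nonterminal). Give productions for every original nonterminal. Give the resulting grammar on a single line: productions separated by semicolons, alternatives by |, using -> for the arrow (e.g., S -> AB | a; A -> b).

Unit productions: G->T.
Unit pairs (A ⇒* B via units): (G,T).
S: inherits non-unit rules of {S} → Tf | ff | fi.
G: inherits non-unit rules of {G, T} → SG | fi | fiG | if.
T: inherits non-unit rules of {T} → fiG | if.

S -> Tf | ff | fi; G -> SG | fi | if | fiG; T -> if | fiG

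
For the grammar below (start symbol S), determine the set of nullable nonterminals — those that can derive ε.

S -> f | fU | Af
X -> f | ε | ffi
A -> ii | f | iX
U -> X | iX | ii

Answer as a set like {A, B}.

Directly nullable (have an ε-rule): {X}.
U is nullable via U -> X (every symbol on the right is already known nullable).
Not nullable: A, S — each has a terminal in every rule's right-hand side or depends on a non-nullable symbol.

{U, X}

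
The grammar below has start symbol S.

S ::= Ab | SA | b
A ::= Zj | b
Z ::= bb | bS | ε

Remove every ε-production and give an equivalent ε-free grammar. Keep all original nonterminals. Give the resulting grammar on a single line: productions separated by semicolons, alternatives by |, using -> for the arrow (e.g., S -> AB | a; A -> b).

Nullable set: {Z}.
A -> Zj: Z nullable, giving Zj | j.
Drop Z -> ε.
Unchanged (no nullable symbols): S -> Ab; S -> SA; S -> b; A -> b; Z -> bS; Z -> bb.

S -> b | Ab | SA; A -> b | j | Zj; Z -> bS | bb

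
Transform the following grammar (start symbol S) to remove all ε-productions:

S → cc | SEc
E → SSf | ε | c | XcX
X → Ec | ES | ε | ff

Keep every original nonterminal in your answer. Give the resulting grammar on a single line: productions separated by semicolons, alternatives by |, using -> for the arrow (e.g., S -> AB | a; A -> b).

S -> Sc | cc | SEc; E -> c | Xc | cX | SSf | XcX; X -> S | c | ES | Ec | ff

Nullable set: {E, X}.
S -> SEc: E nullable, giving SEc | Sc.
Drop E -> ε.
E -> XcX: X, X nullable, giving Xc | XcX | c | cX.
Drop X -> ε.
X -> ES: E nullable, giving ES | S.
X -> Ec: E nullable, giving Ec | c.
Unchanged (no nullable symbols): S -> cc; E -> SSf; E -> c; X -> ff.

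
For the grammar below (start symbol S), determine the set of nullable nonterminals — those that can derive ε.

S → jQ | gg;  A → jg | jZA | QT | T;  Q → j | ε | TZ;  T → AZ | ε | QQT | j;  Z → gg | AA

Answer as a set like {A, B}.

Directly nullable (have an ε-rule): {Q, T}.
A is nullable via A -> T (every symbol on the right is already known nullable).
Z is nullable via Z -> AA (every symbol on the right is already known nullable).
Not nullable: S — each has a terminal in every rule's right-hand side or depends on a non-nullable symbol.

{A, Q, T, Z}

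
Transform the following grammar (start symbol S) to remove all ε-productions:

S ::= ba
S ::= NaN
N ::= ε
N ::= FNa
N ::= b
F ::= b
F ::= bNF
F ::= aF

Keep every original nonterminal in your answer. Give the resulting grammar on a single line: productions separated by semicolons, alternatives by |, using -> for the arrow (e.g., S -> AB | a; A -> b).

S -> a | Na | aN | ba | NaN; F -> b | aF | bF | bNF; N -> b | Fa | FNa

Nullable set: {N}.
S -> NaN: N, N nullable, giving Na | NaN | a | aN.
F -> bNF: N nullable, giving bF | bNF.
Drop N -> ε.
N -> FNa: N nullable, giving FNa | Fa.
Unchanged (no nullable symbols): S -> ba; F -> aF; F -> b; N -> b.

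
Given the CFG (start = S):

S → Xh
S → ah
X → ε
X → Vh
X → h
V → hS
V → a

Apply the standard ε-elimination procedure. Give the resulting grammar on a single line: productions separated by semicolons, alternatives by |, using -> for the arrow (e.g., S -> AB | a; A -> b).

S -> h | Xh | ah; V -> a | hS; X -> h | Vh

Nullable set: {X}.
S -> Xh: X nullable, giving Xh | h.
Drop X -> ε.
Unchanged (no nullable symbols): S -> ah; V -> a; V -> hS; X -> Vh; X -> h.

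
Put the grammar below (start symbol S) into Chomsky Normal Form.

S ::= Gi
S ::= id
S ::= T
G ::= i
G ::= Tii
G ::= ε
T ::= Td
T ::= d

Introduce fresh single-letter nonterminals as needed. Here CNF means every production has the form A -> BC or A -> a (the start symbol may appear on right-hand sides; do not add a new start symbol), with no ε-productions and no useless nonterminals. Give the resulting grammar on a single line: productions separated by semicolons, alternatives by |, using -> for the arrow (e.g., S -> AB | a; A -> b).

S -> d | i | AB | GA | TB; A -> i; B -> d; C -> AA; G -> i | TC; T -> d | TB

Nullable: {G}; after ε-elimination: S -> T | i | Gi | id; G -> i | Tii; T -> d | Td.
After unit-elimination: S -> d | i | Gi | Td | id; G -> i | Tii; T -> d | Td.
TERM: introduce B -> d, A -> i and substitute in every rule of length ≥2.
BIN: G -> TAA becomes G -> TC, C -> AA.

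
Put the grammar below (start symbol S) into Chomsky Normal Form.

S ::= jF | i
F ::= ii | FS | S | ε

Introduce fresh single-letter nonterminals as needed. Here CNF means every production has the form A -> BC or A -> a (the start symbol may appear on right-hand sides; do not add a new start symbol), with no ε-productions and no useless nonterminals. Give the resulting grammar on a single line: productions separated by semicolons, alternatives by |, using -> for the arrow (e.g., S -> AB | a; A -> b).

S -> i | j | BF; A -> i; B -> j; F -> i | j | AA | BF | FS

Nullable: {F}; after ε-elimination: S -> i | j | jF; F -> S | FS | ii.
After unit-elimination: S -> i | j | jF; F -> i | j | FS | ii | jF.
TERM: introduce A -> i, B -> j and substitute in every rule of length ≥2.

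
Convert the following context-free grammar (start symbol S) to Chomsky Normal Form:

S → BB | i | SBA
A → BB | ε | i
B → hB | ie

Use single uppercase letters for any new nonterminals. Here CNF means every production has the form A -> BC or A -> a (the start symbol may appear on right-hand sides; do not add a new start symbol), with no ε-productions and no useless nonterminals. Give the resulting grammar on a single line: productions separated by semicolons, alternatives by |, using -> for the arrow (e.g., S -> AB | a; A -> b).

Nullable: {A}; after ε-elimination: S -> i | BB | SB | SBA; A -> i | BB; B -> hB | ie.
No unit productions to eliminate.
TERM: introduce E -> e, C -> h, D -> i and substitute in every rule of length ≥2.
BIN: S -> SBA becomes S -> SF, F -> BA.

S -> i | BB | SB | SF; A -> i | BB; B -> CB | DE; C -> h; D -> i; E -> e; F -> BA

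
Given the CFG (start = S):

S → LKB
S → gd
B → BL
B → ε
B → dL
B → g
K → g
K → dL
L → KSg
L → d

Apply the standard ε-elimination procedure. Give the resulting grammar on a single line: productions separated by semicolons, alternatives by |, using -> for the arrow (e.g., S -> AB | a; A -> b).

Nullable set: {B}.
S -> LKB: B nullable, giving LK | LKB.
Drop B -> ε.
B -> BL: B nullable, giving BL | L.
Unchanged (no nullable symbols): S -> gd; B -> dL; B -> g; K -> dL; K -> g; L -> KSg; L -> d.

S -> LK | gd | LKB; B -> L | g | BL | dL; K -> g | dL; L -> d | KSg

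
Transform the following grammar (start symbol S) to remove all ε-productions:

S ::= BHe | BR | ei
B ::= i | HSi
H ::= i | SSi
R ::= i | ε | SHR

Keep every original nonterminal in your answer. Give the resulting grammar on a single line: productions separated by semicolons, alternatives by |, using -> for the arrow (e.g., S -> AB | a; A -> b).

S -> B | BR | ei | BHe; B -> i | HSi; H -> i | SSi; R -> i | SH | SHR

Nullable set: {R}.
S -> BR: R nullable, giving B | BR.
Drop R -> ε.
R -> SHR: R nullable, giving SH | SHR.
Unchanged (no nullable symbols): S -> BHe; S -> ei; B -> HSi; B -> i; H -> SSi; H -> i; R -> i.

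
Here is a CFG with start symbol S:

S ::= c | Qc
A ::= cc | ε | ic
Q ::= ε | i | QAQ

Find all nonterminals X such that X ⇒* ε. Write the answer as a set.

Directly nullable (have an ε-rule): {A, Q}.
Not nullable: S — each has a terminal in every rule's right-hand side or depends on a non-nullable symbol.

{A, Q}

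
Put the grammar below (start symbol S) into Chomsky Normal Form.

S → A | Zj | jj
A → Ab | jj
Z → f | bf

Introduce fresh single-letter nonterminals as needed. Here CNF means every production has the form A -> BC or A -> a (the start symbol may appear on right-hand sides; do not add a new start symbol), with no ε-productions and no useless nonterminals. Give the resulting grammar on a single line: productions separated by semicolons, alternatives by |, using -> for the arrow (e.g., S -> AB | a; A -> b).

S -> AB | CC | ZC; A -> AB | CC; B -> b; C -> j; D -> f; Z -> f | BD

No ε-productions.
After unit-elimination: S -> Ab | Zj | jj; A -> Ab | jj; Z -> f | bf.
TERM: introduce B -> b, D -> f, C -> j and substitute in every rule of length ≥2.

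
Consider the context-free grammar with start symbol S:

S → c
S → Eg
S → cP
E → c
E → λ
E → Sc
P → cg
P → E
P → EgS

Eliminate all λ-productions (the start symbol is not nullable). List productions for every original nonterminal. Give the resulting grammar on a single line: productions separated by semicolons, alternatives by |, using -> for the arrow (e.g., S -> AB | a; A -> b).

S -> c | g | Eg | cP; E -> c | Sc; P -> E | cg | gS | EgS

Nullable set: {E, P}.
S -> Eg: E nullable, giving Eg | g.
S -> cP: P nullable, giving c | cP.
Drop E -> λ.
P -> E: E nullable, giving E.
P -> EgS: E nullable, giving EgS | gS.
Unchanged (no nullable symbols): S -> c; E -> Sc; E -> c; P -> cg.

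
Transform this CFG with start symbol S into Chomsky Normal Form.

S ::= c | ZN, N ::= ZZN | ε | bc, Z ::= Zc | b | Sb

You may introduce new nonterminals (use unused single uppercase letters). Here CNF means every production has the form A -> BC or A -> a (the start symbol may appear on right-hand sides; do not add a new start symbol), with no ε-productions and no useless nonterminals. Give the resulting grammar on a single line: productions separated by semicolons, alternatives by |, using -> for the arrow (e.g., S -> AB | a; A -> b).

Nullable: {N}; after ε-elimination: S -> Z | c | ZN; N -> ZZ | bc | ZZN; Z -> b | Sb | Zc.
After unit-elimination: S -> b | c | Sb | ZN | Zc; N -> ZZ | bc | ZZN; Z -> b | Sb | Zc.
TERM: introduce A -> b, B -> c and substitute in every rule of length ≥2.
BIN: N -> ZZN becomes N -> ZC, C -> ZN.

S -> b | c | SA | ZB | ZN; A -> b; B -> c; C -> ZN; N -> AB | ZC | ZZ; Z -> b | SA | ZB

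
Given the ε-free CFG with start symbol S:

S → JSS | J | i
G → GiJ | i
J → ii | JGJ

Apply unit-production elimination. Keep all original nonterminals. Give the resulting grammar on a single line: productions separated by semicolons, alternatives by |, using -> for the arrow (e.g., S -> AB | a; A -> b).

Unit productions: S->J.
Unit pairs (A ⇒* B via units): (S,J).
S: inherits non-unit rules of {J, S} → JGJ | JSS | i | ii.
G: inherits non-unit rules of {G} → GiJ | i.
J: inherits non-unit rules of {J} → JGJ | ii.

S -> i | ii | JGJ | JSS; G -> i | GiJ; J -> ii | JGJ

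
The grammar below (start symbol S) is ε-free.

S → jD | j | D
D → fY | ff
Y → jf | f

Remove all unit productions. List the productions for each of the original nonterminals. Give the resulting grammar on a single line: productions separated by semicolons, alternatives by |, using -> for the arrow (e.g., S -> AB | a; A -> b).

Unit productions: S->D.
Unit pairs (A ⇒* B via units): (S,D).
S: inherits non-unit rules of {D, S} → fY | ff | j | jD.
D: inherits non-unit rules of {D} → fY | ff.
Y: inherits non-unit rules of {Y} → f | jf.

S -> j | fY | ff | jD; D -> fY | ff; Y -> f | jf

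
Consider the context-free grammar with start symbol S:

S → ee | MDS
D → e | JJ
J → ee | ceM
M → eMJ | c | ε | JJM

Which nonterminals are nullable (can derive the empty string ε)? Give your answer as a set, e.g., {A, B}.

{M}

Directly nullable (have an ε-rule): {M}.
Not nullable: D, J, S — each has a terminal in every rule's right-hand side or depends on a non-nullable symbol.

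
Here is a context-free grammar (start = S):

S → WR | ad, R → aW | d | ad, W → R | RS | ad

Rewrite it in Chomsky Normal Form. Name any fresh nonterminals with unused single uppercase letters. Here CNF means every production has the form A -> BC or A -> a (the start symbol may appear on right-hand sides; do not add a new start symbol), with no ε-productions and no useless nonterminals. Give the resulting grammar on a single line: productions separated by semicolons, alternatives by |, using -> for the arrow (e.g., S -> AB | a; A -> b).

No ε-productions.
After unit-elimination: S -> WR | ad; R -> d | aW | ad; W -> d | RS | aW | ad.
TERM: introduce A -> a, B -> d and substitute in every rule of length ≥2.

S -> AB | WR; A -> a; B -> d; R -> d | AB | AW; W -> d | AB | AW | RS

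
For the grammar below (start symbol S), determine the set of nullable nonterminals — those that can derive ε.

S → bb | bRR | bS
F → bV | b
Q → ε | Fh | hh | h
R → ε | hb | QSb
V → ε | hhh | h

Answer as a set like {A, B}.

Directly nullable (have an ε-rule): {Q, R, V}.
Not nullable: F, S — each has a terminal in every rule's right-hand side or depends on a non-nullable symbol.

{Q, R, V}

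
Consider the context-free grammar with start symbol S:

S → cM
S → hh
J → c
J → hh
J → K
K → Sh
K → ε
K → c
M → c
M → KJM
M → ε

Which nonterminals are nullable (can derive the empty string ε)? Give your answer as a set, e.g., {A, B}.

Directly nullable (have an ε-rule): {K, M}.
J is nullable via J -> K (every symbol on the right is already known nullable).
Not nullable: S — each has a terminal in every rule's right-hand side or depends on a non-nullable symbol.

{J, K, M}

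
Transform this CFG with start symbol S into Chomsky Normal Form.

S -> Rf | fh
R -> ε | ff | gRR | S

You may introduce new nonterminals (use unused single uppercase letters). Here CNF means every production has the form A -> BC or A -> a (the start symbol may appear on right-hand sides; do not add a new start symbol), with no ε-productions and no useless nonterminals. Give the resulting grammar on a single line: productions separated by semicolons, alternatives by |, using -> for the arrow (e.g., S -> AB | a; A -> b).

Nullable: {R}; after ε-elimination: S -> f | Rf | fh; R -> S | g | ff | gR | gRR.
After unit-elimination: S -> f | Rf | fh; R -> f | g | Rf | ff | fh | gR | gRR.
TERM: introduce A -> f, C -> g, B -> h and substitute in every rule of length ≥2.
BIN: R -> CRR becomes R -> CD, D -> RR.

S -> f | AB | RA; A -> f; B -> h; C -> g; D -> RR; R -> f | g | AA | AB | CD | CR | RA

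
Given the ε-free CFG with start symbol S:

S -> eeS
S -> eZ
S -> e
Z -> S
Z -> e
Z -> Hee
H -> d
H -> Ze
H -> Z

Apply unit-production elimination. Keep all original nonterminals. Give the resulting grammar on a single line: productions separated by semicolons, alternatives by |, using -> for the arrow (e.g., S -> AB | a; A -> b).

S -> e | eZ | eeS; H -> d | e | Ze | eZ | Hee | eeS; Z -> e | eZ | Hee | eeS

Unit productions: H->Z, Z->S.
Unit pairs (A ⇒* B via units): (H,S), (H,Z), (Z,S).
S: inherits non-unit rules of {S} → e | eZ | eeS.
H: inherits non-unit rules of {H, S, Z} → Hee | Ze | d | e | eZ | eeS.
Z: inherits non-unit rules of {S, Z} → Hee | e | eZ | eeS.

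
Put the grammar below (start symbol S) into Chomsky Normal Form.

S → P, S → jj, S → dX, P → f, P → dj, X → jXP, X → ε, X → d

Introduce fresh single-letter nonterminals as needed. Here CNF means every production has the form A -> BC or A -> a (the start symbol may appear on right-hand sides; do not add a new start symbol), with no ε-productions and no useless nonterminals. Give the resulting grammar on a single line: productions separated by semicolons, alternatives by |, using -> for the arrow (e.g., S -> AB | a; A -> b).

S -> d | f | AB | AX | BB; A -> d; B -> j; C -> XP; P -> f | AB; X -> d | BC | BP

Nullable: {X}; after ε-elimination: S -> P | d | dX | jj; P -> f | dj; X -> d | jP | jXP.
After unit-elimination: S -> d | f | dX | dj | jj; P -> f | dj; X -> d | jP | jXP.
TERM: introduce A -> d, B -> j and substitute in every rule of length ≥2.
BIN: X -> BXP becomes X -> BC, C -> XP.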